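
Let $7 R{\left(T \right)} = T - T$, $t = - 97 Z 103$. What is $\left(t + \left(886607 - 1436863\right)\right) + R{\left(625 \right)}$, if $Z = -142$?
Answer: $868466$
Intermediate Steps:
$t = 1418722$ ($t = \left(-97\right) \left(-142\right) 103 = 13774 \cdot 103 = 1418722$)
$R{\left(T \right)} = 0$ ($R{\left(T \right)} = \frac{T - T}{7} = \frac{1}{7} \cdot 0 = 0$)
$\left(t + \left(886607 - 1436863\right)\right) + R{\left(625 \right)} = \left(1418722 + \left(886607 - 1436863\right)\right) + 0 = \left(1418722 - 550256\right) + 0 = 868466 + 0 = 868466$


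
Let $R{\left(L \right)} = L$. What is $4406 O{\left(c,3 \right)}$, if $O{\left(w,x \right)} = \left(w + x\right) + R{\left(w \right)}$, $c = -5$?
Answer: $-30842$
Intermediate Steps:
$O{\left(w,x \right)} = x + 2 w$ ($O{\left(w,x \right)} = \left(w + x\right) + w = x + 2 w$)
$4406 O{\left(c,3 \right)} = 4406 \left(3 + 2 \left(-5\right)\right) = 4406 \left(3 - 10\right) = 4406 \left(-7\right) = -30842$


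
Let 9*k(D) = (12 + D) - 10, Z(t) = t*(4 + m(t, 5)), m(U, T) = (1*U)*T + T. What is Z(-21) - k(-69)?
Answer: 18211/9 ≈ 2023.4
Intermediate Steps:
m(U, T) = T + T*U (m(U, T) = U*T + T = T*U + T = T + T*U)
Z(t) = t*(9 + 5*t) (Z(t) = t*(4 + 5*(1 + t)) = t*(4 + (5 + 5*t)) = t*(9 + 5*t))
k(D) = 2/9 + D/9 (k(D) = ((12 + D) - 10)/9 = (2 + D)/9 = 2/9 + D/9)
Z(-21) - k(-69) = -21*(9 + 5*(-21)) - (2/9 + (1/9)*(-69)) = -21*(9 - 105) - (2/9 - 23/3) = -21*(-96) - 1*(-67/9) = 2016 + 67/9 = 18211/9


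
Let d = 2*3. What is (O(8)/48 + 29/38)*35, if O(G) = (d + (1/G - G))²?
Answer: 569555/19456 ≈ 29.274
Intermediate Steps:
d = 6
O(G) = (6 + 1/G - G)² (O(G) = (6 + (1/G - G))² = (6 + 1/G - G)²)
(O(8)/48 + 29/38)*35 = (((1 - 1*8² + 6*8)²/8²)/48 + 29/38)*35 = (((1 - 1*64 + 48)²/64)*(1/48) + 29*(1/38))*35 = (((1 - 64 + 48)²/64)*(1/48) + 29/38)*35 = (((1/64)*(-15)²)*(1/48) + 29/38)*35 = (((1/64)*225)*(1/48) + 29/38)*35 = ((225/64)*(1/48) + 29/38)*35 = (75/1024 + 29/38)*35 = (16273/19456)*35 = 569555/19456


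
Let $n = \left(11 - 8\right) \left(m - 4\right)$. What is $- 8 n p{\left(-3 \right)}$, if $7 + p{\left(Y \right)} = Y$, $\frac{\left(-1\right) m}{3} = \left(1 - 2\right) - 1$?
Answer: $480$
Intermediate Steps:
$m = 6$ ($m = - 3 \left(\left(1 - 2\right) - 1\right) = - 3 \left(-1 - 1\right) = \left(-3\right) \left(-2\right) = 6$)
$p{\left(Y \right)} = -7 + Y$
$n = 6$ ($n = \left(11 - 8\right) \left(6 - 4\right) = 3 \cdot 2 = 6$)
$- 8 n p{\left(-3 \right)} = \left(-8\right) 6 \left(-7 - 3\right) = \left(-48\right) \left(-10\right) = 480$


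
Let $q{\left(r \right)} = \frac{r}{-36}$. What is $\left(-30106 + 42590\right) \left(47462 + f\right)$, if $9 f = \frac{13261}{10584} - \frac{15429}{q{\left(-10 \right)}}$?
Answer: $\frac{61377142871057}{119070} \approx 5.1547 \cdot 10^{8}$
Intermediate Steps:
$q{\left(r \right)} = - \frac{r}{36}$ ($q{\left(r \right)} = r \left(- \frac{1}{36}\right) = - \frac{r}{36}$)
$f = - \frac{2939343343}{476280}$ ($f = \frac{\frac{13261}{10584} - \frac{15429}{\left(- \frac{1}{36}\right) \left(-10\right)}}{9} = \frac{13261 \cdot \frac{1}{10584} - \frac{15429}{\frac{5}{18}}}{9} = \frac{\frac{13261}{10584} - \frac{277722}{5}}{9} = \frac{1}{9} \left(- \frac{2939343343}{52920}\right) = - \frac{2939343343}{476280} \approx -6171.5$)
$\left(-30106 + 42590\right) \left(47462 + f\right) = \left(-30106 + 42590\right) \left(47462 - \frac{2939343343}{476280}\right) = 12484 \cdot \frac{19665858017}{476280} = \frac{61377142871057}{119070}$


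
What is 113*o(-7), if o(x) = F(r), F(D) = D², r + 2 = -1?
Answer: 1017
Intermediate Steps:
r = -3 (r = -2 - 1 = -3)
o(x) = 9 (o(x) = (-3)² = 9)
113*o(-7) = 113*9 = 1017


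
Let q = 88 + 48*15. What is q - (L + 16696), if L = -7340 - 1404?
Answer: -7144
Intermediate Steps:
L = -8744
q = 808 (q = 88 + 720 = 808)
q - (L + 16696) = 808 - (-8744 + 16696) = 808 - 1*7952 = 808 - 7952 = -7144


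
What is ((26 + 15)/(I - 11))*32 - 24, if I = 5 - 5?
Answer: -1576/11 ≈ -143.27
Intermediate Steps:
I = 0
((26 + 15)/(I - 11))*32 - 24 = ((26 + 15)/(0 - 11))*32 - 24 = (41/(-11))*32 - 24 = (41*(-1/11))*32 - 24 = -41/11*32 - 24 = -1312/11 - 24 = -1576/11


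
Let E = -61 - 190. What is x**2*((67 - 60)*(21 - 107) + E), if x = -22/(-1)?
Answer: -412852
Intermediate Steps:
x = 22 (x = -22*(-1) = 22)
E = -251
x**2*((67 - 60)*(21 - 107) + E) = 22**2*((67 - 60)*(21 - 107) - 251) = 484*(7*(-86) - 251) = 484*(-602 - 251) = 484*(-853) = -412852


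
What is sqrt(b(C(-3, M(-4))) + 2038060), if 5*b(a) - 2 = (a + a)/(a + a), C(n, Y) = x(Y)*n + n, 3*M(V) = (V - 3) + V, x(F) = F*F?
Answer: sqrt(50951515)/5 ≈ 1427.6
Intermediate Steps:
x(F) = F**2
M(V) = -1 + 2*V/3 (M(V) = ((V - 3) + V)/3 = ((-3 + V) + V)/3 = (-3 + 2*V)/3 = -1 + 2*V/3)
C(n, Y) = n + n*Y**2 (C(n, Y) = Y**2*n + n = n*Y**2 + n = n + n*Y**2)
b(a) = 3/5 (b(a) = 2/5 + ((a + a)/(a + a))/5 = 2/5 + ((2*a)/((2*a)))/5 = 2/5 + ((2*a)*(1/(2*a)))/5 = 2/5 + (1/5)*1 = 2/5 + 1/5 = 3/5)
sqrt(b(C(-3, M(-4))) + 2038060) = sqrt(3/5 + 2038060) = sqrt(10190303/5) = sqrt(50951515)/5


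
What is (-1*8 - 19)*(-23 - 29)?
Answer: 1404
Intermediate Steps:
(-1*8 - 19)*(-23 - 29) = (-8 - 19)*(-52) = -27*(-52) = 1404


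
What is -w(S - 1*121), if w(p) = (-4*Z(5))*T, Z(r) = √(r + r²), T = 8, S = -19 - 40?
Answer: 32*√30 ≈ 175.27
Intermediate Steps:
S = -59
w(p) = -32*√30 (w(p) = -4*√5*√(1 + 5)*8 = -4*√30*8 = -32*√30)
-w(S - 1*121) = -(-32)*√30 = 32*√30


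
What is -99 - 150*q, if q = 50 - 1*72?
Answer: 3201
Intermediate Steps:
q = -22 (q = 50 - 72 = -22)
-99 - 150*q = -99 - 150*(-22) = -99 + 3300 = 3201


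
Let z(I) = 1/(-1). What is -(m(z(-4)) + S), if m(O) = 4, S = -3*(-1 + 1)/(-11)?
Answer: -4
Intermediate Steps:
z(I) = -1
S = 0 (S = -3*0*(-1/11) = 0*(-1/11) = 0)
-(m(z(-4)) + S) = -(4 + 0) = -1*4 = -4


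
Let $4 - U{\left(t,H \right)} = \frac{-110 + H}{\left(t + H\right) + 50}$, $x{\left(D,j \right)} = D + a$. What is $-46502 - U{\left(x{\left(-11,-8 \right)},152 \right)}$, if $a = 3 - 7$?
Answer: $- \frac{8696580}{187} \approx -46506.0$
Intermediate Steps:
$a = -4$
$x{\left(D,j \right)} = -4 + D$ ($x{\left(D,j \right)} = D - 4 = -4 + D$)
$U{\left(t,H \right)} = 4 - \frac{-110 + H}{50 + H + t}$ ($U{\left(t,H \right)} = 4 - \frac{-110 + H}{\left(t + H\right) + 50} = 4 - \frac{-110 + H}{\left(H + t\right) + 50} = 4 - \frac{-110 + H}{50 + H + t}$)
$-46502 - U{\left(x{\left(-11,-8 \right)},152 \right)} = -46502 - \frac{310 + 3 \cdot 152 + 4 \left(-4 - 11\right)}{50 + 152 - 15} = -46502 - \frac{310 + 456 + 4 \left(-15\right)}{50 + 152 - 15} = -46502 - \frac{310 + 456 - 60}{187} = -46502 - \frac{1}{187} \cdot 706 = -46502 - \frac{706}{187} = - \frac{8696580}{187}$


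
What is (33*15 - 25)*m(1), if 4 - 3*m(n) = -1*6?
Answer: 4700/3 ≈ 1566.7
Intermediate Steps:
m(n) = 10/3 (m(n) = 4/3 - (-1)*6/3 = 4/3 - ⅓*(-6) = 4/3 + 2 = 10/3)
(33*15 - 25)*m(1) = (33*15 - 25)*(10/3) = (495 - 25)*(10/3) = 470*(10/3) = 4700/3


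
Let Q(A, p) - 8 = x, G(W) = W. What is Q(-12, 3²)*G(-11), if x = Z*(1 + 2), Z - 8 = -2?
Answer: -286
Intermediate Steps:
Z = 6 (Z = 8 - 2 = 6)
x = 18 (x = 6*(1 + 2) = 6*3 = 18)
Q(A, p) = 26 (Q(A, p) = 8 + 18 = 26)
Q(-12, 3²)*G(-11) = 26*(-11) = -286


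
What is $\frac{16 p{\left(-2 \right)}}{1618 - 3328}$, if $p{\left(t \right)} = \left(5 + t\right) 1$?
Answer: $- \frac{8}{285} \approx -0.02807$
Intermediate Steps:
$p{\left(t \right)} = 5 + t$
$\frac{16 p{\left(-2 \right)}}{1618 - 3328} = \frac{16 \left(5 - 2\right)}{1618 - 3328} = \frac{16 \cdot 3}{1618 - 3328} = \frac{48}{-1710} = 48 \left(- \frac{1}{1710}\right) = - \frac{8}{285}$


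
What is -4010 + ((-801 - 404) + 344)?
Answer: -4871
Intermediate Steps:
-4010 + ((-801 - 404) + 344) = -4010 + (-1205 + 344) = -4010 - 861 = -4871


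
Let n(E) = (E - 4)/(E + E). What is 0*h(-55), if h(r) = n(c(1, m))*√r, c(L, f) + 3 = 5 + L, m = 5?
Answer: 0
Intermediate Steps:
c(L, f) = 2 + L (c(L, f) = -3 + (5 + L) = 2 + L)
n(E) = (-4 + E)/(2*E) (n(E) = (-4 + E)/((2*E)) = (-4 + E)*(1/(2*E)) = (-4 + E)/(2*E))
h(r) = -√r/6 (h(r) = ((-4 + (2 + 1))/(2*(2 + 1)))*√r = ((½)*(-4 + 3)/3)*√r = ((½)*(⅓)*(-1))*√r = -√r/6)
0*h(-55) = 0*(-I*√55/6) = 0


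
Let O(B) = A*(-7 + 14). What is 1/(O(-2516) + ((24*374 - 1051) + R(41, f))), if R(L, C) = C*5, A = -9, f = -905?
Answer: 1/3337 ≈ 0.00029967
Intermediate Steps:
R(L, C) = 5*C
O(B) = -63 (O(B) = -9*(-7 + 14) = -9*7 = -63)
1/(O(-2516) + ((24*374 - 1051) + R(41, f))) = 1/(-63 + ((24*374 - 1051) + 5*(-905))) = 1/(-63 + ((8976 - 1051) - 4525)) = 1/(-63 + (7925 - 4525)) = 1/(-63 + 3400) = 1/3337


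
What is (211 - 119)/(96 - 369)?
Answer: -92/273 ≈ -0.33700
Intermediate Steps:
(211 - 119)/(96 - 369) = 92/(-273) = 92*(-1/273) = -92/273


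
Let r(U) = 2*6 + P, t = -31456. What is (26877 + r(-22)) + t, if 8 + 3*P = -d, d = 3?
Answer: -13712/3 ≈ -4570.7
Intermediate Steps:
P = -11/3 (P = -8/3 + (-1*3)/3 = -8/3 + (⅓)*(-3) = -8/3 - 1 = -11/3 ≈ -3.6667)
r(U) = 25/3 (r(U) = 2*6 - 11/3 = 12 - 11/3 = 25/3)
(26877 + r(-22)) + t = (26877 + 25/3) - 31456 = 80656/3 - 31456 = -13712/3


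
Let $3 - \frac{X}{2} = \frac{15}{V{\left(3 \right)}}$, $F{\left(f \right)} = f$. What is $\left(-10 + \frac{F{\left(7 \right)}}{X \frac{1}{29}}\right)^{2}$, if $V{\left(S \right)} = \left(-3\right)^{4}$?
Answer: $\frac{15689521}{23104} \approx 679.08$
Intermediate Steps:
$V{\left(S \right)} = 81$
$X = \frac{152}{27}$ ($X = 6 - 2 \cdot \frac{15}{81} = 6 - 2 \cdot 15 \cdot \frac{1}{81} = 6 - \frac{10}{27} = \frac{152}{27} \approx 5.6296$)
$\left(-10 + \frac{F{\left(7 \right)}}{X \frac{1}{29}}\right)^{2} = \left(-10 + \frac{7}{\frac{152}{27} \cdot \frac{1}{29}}\right)^{2} = \left(-10 + \frac{7}{\frac{152}{783}}\right)^{2} = \left(-10 + 7 \cdot \frac{783}{152}\right)^{2} = \left(-10 + \frac{5481}{152}\right)^{2} = \left(\frac{3961}{152}\right)^{2} = \frac{15689521}{23104}$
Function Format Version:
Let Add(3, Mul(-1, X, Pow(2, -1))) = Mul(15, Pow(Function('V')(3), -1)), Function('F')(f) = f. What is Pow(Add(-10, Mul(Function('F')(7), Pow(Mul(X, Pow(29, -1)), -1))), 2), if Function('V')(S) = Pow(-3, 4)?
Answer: Rational(15689521, 23104) ≈ 679.08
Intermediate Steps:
Function('V')(S) = 81
X = Rational(152, 27) (X = Add(6, Mul(-2, Mul(15, Pow(81, -1)))) = Add(6, Mul(-2, Mul(15, Rational(1, 81)))) = Add(6, Mul(-2, Rational(5, 27))) = Add(6, Rational(-10, 27)) = Rational(152, 27) ≈ 5.6296)
Pow(Add(-10, Mul(Function('F')(7), Pow(Mul(X, Pow(29, -1)), -1))), 2) = Pow(Add(-10, Mul(7, Pow(Mul(Rational(152, 27), Pow(29, -1)), -1))), 2) = Pow(Add(-10, Mul(7, Pow(Mul(Rational(152, 27), Rational(1, 29)), -1))), 2) = Pow(Add(-10, Mul(7, Pow(Rational(152, 783), -1))), 2) = Pow(Add(-10, Mul(7, Rational(783, 152))), 2) = Pow(Add(-10, Rational(5481, 152)), 2) = Pow(Rational(3961, 152), 2) = Rational(15689521, 23104)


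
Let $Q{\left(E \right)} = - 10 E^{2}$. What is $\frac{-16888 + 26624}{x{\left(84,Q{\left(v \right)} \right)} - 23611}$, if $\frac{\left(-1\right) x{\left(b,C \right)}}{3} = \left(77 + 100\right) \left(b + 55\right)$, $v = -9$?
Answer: $- \frac{2434}{24355} \approx -0.099938$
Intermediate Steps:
$x{\left(b,C \right)} = -29205 - 531 b$ ($x{\left(b,C \right)} = - 3 \left(77 + 100\right) \left(b + 55\right) = - 3 \cdot 177 \left(55 + b\right) = - 3 \left(9735 + 177 b\right) = -29205 - 531 b$)
$\frac{-16888 + 26624}{x{\left(84,Q{\left(v \right)} \right)} - 23611} = \frac{-16888 + 26624}{\left(-29205 - 44604\right) - 23611} = \frac{9736}{\left(-29205 - 44604\right) - 23611} = \frac{9736}{-73809 - 23611} = \frac{9736}{-97420} = 9736 \left(- \frac{1}{97420}\right) = - \frac{2434}{24355}$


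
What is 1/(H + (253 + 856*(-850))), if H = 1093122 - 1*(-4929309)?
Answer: 1/5295084 ≈ 1.8885e-7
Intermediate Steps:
H = 6022431 (H = 1093122 + 4929309 = 6022431)
1/(H + (253 + 856*(-850))) = 1/(6022431 + (253 + 856*(-850))) = 1/(6022431 + (253 - 727600)) = 1/(6022431 - 727347) = 1/5295084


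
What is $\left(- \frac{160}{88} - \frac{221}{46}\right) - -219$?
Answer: $\frac{107463}{506} \approx 212.38$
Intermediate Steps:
$\left(- \frac{160}{88} - \frac{221}{46}\right) - -219 = \left(\left(-160\right) \frac{1}{88} - \frac{221}{46}\right) + 219 = \left(- \frac{20}{11} - \frac{221}{46}\right) + 219 = - \frac{3351}{506} + 219 = \frac{107463}{506}$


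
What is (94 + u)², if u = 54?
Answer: 21904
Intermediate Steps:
(94 + u)² = (94 + 54)² = 148² = 21904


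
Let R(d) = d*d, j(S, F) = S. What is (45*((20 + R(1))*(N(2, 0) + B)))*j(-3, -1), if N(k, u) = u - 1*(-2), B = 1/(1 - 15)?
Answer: -10935/2 ≈ -5467.5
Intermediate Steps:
B = -1/14 (B = 1/(-14) = -1/14 ≈ -0.071429)
R(d) = d²
N(k, u) = 2 + u (N(k, u) = u + 2 = 2 + u)
(45*((20 + R(1))*(N(2, 0) + B)))*j(-3, -1) = (45*((20 + 1²)*((2 + 0) - 1/14)))*(-3) = (45*((20 + 1)*(2 - 1/14)))*(-3) = (45*(21*(27/14)))*(-3) = (45*(81/2))*(-3) = (3645/2)*(-3) = -10935/2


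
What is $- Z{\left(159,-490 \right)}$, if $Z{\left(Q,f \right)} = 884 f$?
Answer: $433160$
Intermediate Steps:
$- Z{\left(159,-490 \right)} = - 884 \left(-490\right) = \left(-1\right) \left(-433160\right) = 433160$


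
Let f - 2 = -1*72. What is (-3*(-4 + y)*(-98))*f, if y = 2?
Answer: 41160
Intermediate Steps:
f = -70 (f = 2 - 1*72 = 2 - 72 = -70)
(-3*(-4 + y)*(-98))*f = (-3*(-4 + 2)*(-98))*(-70) = (-3*(-2)*(-98))*(-70) = (6*(-98))*(-70) = -588*(-70) = 41160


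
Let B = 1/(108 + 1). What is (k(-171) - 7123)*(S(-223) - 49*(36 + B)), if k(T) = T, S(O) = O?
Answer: 1580113808/109 ≈ 1.4496e+7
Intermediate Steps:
B = 1/109 ≈ 0.0091743
(k(-171) - 7123)*(S(-223) - 49*(36 + B)) = (-171 - 7123)*(-223 - 49*(36 + 1/109)) = -7294*(-223 - 49*3925/109) = -7294*(-223 - 192325/109) = -7294*(-216632/109) = 1580113808/109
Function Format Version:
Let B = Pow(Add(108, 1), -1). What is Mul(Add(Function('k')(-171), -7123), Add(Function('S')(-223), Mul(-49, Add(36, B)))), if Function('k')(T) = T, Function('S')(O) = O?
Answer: Rational(1580113808, 109) ≈ 1.4496e+7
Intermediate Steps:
B = Rational(1, 109) (B = Pow(109, -1) = Rational(1, 109) ≈ 0.0091743)
Mul(Add(Function('k')(-171), -7123), Add(Function('S')(-223), Mul(-49, Add(36, B)))) = Mul(Add(-171, -7123), Add(-223, Mul(-49, Add(36, Rational(1, 109))))) = Mul(-7294, Add(-223, Mul(-49, Rational(3925, 109)))) = Mul(-7294, Add(-223, Rational(-192325, 109))) = Mul(-7294, Rational(-216632, 109)) = Rational(1580113808, 109)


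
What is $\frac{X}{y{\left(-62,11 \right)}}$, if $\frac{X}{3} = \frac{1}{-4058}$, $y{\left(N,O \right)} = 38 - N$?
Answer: $- \frac{3}{405800} \approx -7.3928 \cdot 10^{-6}$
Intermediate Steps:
$X = - \frac{3}{4058}$ ($X = \frac{3}{-4058} = 3 \left(- \frac{1}{4058}\right) = - \frac{3}{4058} \approx -0.00073928$)
$\frac{X}{y{\left(-62,11 \right)}} = - \frac{3}{4058 \left(38 - -62\right)} = - \frac{3}{4058 \left(38 + 62\right)} = - \frac{3}{4058 \cdot 100} = \left(- \frac{3}{4058}\right) \frac{1}{100} = - \frac{3}{405800}$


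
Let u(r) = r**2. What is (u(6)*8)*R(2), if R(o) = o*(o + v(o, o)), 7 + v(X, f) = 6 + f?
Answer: 1728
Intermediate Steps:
v(X, f) = -1 + f (v(X, f) = -7 + (6 + f) = -1 + f)
R(o) = o*(-1 + 2*o) (R(o) = o*(o + (-1 + o)) = o*(-1 + 2*o))
(u(6)*8)*R(2) = (6**2*8)*(2*(-1 + 2*2)) = (36*8)*(2*(-1 + 4)) = 288*(2*3) = 288*6 = 1728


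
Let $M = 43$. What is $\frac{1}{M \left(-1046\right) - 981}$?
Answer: $- \frac{1}{45959} \approx -2.1759 \cdot 10^{-5}$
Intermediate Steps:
$\frac{1}{M \left(-1046\right) - 981} = \frac{1}{43 \left(-1046\right) - 981} = \frac{1}{-44978 - 981} = \frac{1}{-45959} = - \frac{1}{45959}$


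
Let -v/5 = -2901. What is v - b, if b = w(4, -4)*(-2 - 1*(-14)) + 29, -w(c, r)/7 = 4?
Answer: 14812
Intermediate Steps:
v = 14505 (v = -5*(-2901) = 14505)
w(c, r) = -28 (w(c, r) = -7*4 = -28)
b = -307 (b = -28*(-2 - 1*(-14)) + 29 = -28*(-2 + 14) + 29 = -28*12 + 29 = -336 + 29 = -307)
v - b = 14505 - 1*(-307) = 14505 + 307 = 14812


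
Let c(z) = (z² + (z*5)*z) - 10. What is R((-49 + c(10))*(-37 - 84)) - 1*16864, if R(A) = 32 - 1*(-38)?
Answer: -16794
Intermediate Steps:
c(z) = -10 + 6*z² (c(z) = (z² + (5*z)*z) - 10 = (z² + 5*z²) - 10 = 6*z² - 10 = -10 + 6*z²)
R(A) = 70 (R(A) = 32 + 38 = 70)
R((-49 + c(10))*(-37 - 84)) - 1*16864 = 70 - 1*16864 = 70 - 16864 = -16794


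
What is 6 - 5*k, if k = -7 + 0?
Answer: 41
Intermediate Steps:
k = -7
6 - 5*k = 6 - 5*(-7) = 6 + 35 = 41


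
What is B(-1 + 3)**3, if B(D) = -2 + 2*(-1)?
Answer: -64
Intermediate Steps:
B(D) = -4 (B(D) = -2 - 2 = -4)
B(-1 + 3)**3 = (-4)**3 = -64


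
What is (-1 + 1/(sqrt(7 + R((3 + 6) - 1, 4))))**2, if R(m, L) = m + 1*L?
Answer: (19 - sqrt(19))**2/361 ≈ 0.59380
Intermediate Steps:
R(m, L) = L + m (R(m, L) = m + L = L + m)
(-1 + 1/(sqrt(7 + R((3 + 6) - 1, 4))))**2 = (-1 + 1/(sqrt(7 + (4 + ((3 + 6) - 1)))))**2 = (-1 + 1/(sqrt(7 + (4 + (9 - 1)))))**2 = (-1 + 1/(sqrt(7 + (4 + 8))))**2 = (-1 + 1/(sqrt(7 + 12)))**2 = (-1 + 1/(sqrt(19)))**2 = (-1 + sqrt(19)/19)**2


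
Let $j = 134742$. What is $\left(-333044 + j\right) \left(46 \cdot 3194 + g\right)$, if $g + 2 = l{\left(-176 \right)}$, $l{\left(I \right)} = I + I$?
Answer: $-29065124140$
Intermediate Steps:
$l{\left(I \right)} = 2 I$
$g = -354$ ($g = -2 + 2 \left(-176\right) = -2 - 352 = -354$)
$\left(-333044 + j\right) \left(46 \cdot 3194 + g\right) = \left(-333044 + 134742\right) \left(46 \cdot 3194 - 354\right) = - 198302 \left(146924 - 354\right) = \left(-198302\right) 146570 = -29065124140$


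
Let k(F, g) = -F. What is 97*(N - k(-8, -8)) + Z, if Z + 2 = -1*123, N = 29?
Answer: 1912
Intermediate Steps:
Z = -125 (Z = -2 - 1*123 = -2 - 123 = -125)
97*(N - k(-8, -8)) + Z = 97*(29 - (-1)*(-8)) - 125 = 97*(29 - 1*8) - 125 = 97*(29 - 8) - 125 = 97*21 - 125 = 2037 - 125 = 1912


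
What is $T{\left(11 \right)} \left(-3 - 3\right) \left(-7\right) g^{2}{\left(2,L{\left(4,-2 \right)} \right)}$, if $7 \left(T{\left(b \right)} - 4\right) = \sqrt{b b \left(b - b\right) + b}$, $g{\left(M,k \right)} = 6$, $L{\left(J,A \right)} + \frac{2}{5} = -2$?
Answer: $6048 + 216 \sqrt{11} \approx 6764.4$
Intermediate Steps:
$L{\left(J,A \right)} = - \frac{12}{5}$ ($L{\left(J,A \right)} = - \frac{2}{5} - 2 = - \frac{12}{5}$)
$T{\left(b \right)} = 4 + \frac{\sqrt{b}}{7}$ ($T{\left(b \right)} = 4 + \frac{\sqrt{b b \left(b - b\right) + b}}{7} = 4 + \frac{\sqrt{b^{2} \cdot 0 + b}}{7} = 4 + \frac{\sqrt{0 + b}}{7} = 4 + \frac{\sqrt{b}}{7}$)
$T{\left(11 \right)} \left(-3 - 3\right) \left(-7\right) g^{2}{\left(2,L{\left(4,-2 \right)} \right)} = \left(4 + \frac{\sqrt{11}}{7}\right) \left(-3 - 3\right) \left(-7\right) 6^{2} = \left(4 + \frac{\sqrt{11}}{7}\right) \left(\left(-6\right) \left(-7\right)\right) 36 = \left(4 + \frac{\sqrt{11}}{7}\right) 42 \cdot 36 = \left(168 + 6 \sqrt{11}\right) 36 = 6048 + 216 \sqrt{11}$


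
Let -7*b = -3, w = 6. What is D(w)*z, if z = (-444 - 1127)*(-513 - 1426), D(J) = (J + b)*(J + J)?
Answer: 234990180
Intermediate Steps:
b = 3/7 (b = -⅐*(-3) = 3/7 ≈ 0.42857)
D(J) = 2*J*(3/7 + J) (D(J) = (J + 3/7)*(J + J) = (3/7 + J)*(2*J) = 2*J*(3/7 + J))
z = 3046169 (z = -1571*(-1939) = 3046169)
D(w)*z = ((2/7)*6*(3 + 7*6))*3046169 = ((2/7)*6*(3 + 42))*3046169 = ((2/7)*6*45)*3046169 = (540/7)*3046169 = 234990180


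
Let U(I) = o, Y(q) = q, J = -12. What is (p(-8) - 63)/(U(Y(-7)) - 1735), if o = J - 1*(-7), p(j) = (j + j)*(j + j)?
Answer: -193/1740 ≈ -0.11092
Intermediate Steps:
p(j) = 4*j² (p(j) = (2*j)*(2*j) = 4*j²)
o = -5 (o = -12 - 1*(-7) = -12 + 7 = -5)
U(I) = -5
(p(-8) - 63)/(U(Y(-7)) - 1735) = (4*(-8)² - 63)/(-5 - 1735) = (4*64 - 63)/(-1740) = (256 - 63)*(-1/1740) = 193*(-1/1740) = -193/1740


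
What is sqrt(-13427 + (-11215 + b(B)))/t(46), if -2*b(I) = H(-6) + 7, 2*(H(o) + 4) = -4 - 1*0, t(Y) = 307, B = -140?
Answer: I*sqrt(98570)/614 ≈ 0.51133*I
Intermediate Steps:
H(o) = -6 (H(o) = -4 + (-4 - 1*0)/2 = -4 + (-4 + 0)/2 = -4 + (1/2)*(-4) = -4 - 2 = -6)
b(I) = -1/2 (b(I) = -(-6 + 7)/2 = -1/2*1 = -1/2)
sqrt(-13427 + (-11215 + b(B)))/t(46) = sqrt(-13427 + (-11215 - 1/2))/307 = sqrt(-13427 - 22431/2)*(1/307) = sqrt(-49285/2)*(1/307) = (I*sqrt(98570)/2)*(1/307) = I*sqrt(98570)/614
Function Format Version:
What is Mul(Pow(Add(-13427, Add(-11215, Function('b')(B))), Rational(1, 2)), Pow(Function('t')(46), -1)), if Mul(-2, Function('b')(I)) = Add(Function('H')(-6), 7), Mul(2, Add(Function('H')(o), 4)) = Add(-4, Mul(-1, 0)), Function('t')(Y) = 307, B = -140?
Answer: Mul(Rational(1, 614), I, Pow(98570, Rational(1, 2))) ≈ Mul(0.51133, I)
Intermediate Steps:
Function('H')(o) = -6 (Function('H')(o) = Add(-4, Mul(Rational(1, 2), Add(-4, Mul(-1, 0)))) = Add(-4, Mul(Rational(1, 2), Add(-4, 0))) = Add(-4, Mul(Rational(1, 2), -4)) = Add(-4, -2) = -6)
Function('b')(I) = Rational(-1, 2) (Function('b')(I) = Mul(Rational(-1, 2), Add(-6, 7)) = Mul(Rational(-1, 2), 1) = Rational(-1, 2))
Mul(Pow(Add(-13427, Add(-11215, Function('b')(B))), Rational(1, 2)), Pow(Function('t')(46), -1)) = Mul(Pow(Add(-13427, Add(-11215, Rational(-1, 2))), Rational(1, 2)), Pow(307, -1)) = Mul(Pow(Add(-13427, Rational(-22431, 2)), Rational(1, 2)), Rational(1, 307)) = Mul(Pow(Rational(-49285, 2), Rational(1, 2)), Rational(1, 307)) = Mul(Mul(Rational(1, 2), I, Pow(98570, Rational(1, 2))), Rational(1, 307)) = Mul(Rational(1, 614), I, Pow(98570, Rational(1, 2)))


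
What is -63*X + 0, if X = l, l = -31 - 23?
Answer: 3402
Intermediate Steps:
l = -54
X = -54
-63*X + 0 = -63*(-54) + 0 = 3402 + 0 = 3402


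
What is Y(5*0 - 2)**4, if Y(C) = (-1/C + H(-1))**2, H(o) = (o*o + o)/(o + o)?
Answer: 1/256 ≈ 0.0039063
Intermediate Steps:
H(o) = (o + o**2)/(2*o) (H(o) = (o**2 + o)/((2*o)) = (o + o**2)*(1/(2*o)) = (o + o**2)/(2*o))
Y(C) = C**(-2) (Y(C) = (-1/C + (1/2 + (1/2)*(-1)))**2 = (-1/C + (1/2 - 1/2))**2 = (-1/C + 0)**2 = (-1/C)**2 = C**(-2))
Y(5*0 - 2)**4 = ((5*0 - 2)**(-2))**4 = ((0 - 2)**(-2))**4 = ((-2)**(-2))**4 = (1/4)**4 = 1/256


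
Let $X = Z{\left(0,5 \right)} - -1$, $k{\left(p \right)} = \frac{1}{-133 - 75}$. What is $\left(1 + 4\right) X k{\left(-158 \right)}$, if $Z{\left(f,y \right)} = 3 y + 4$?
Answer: $- \frac{25}{52} \approx -0.48077$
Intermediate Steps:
$Z{\left(f,y \right)} = 4 + 3 y$
$k{\left(p \right)} = - \frac{1}{208}$ ($k{\left(p \right)} = \frac{1}{-208} = - \frac{1}{208}$)
$X = 20$ ($X = \left(4 + 3 \cdot 5\right) - -1 = \left(4 + 15\right) + 1 = 19 + 1 = 20$)
$\left(1 + 4\right) X k{\left(-158 \right)} = \left(1 + 4\right) 20 \left(- \frac{1}{208}\right) = 5 \cdot 20 \left(- \frac{1}{208}\right) = 100 \left(- \frac{1}{208}\right) = - \frac{25}{52}$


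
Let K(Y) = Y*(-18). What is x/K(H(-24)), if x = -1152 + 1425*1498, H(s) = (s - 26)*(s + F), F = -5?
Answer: -355583/4350 ≈ -81.743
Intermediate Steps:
H(s) = (-26 + s)*(-5 + s) (H(s) = (s - 26)*(s - 5) = (-26 + s)*(-5 + s))
K(Y) = -18*Y
x = 2133498 (x = -1152 + 2134650 = 2133498)
x/K(H(-24)) = 2133498/((-18*(130 + (-24)**2 - 31*(-24)))) = 2133498/((-18*(130 + 576 + 744))) = 2133498/((-18*1450)) = 2133498/(-26100) = 2133498*(-1/26100) = -355583/4350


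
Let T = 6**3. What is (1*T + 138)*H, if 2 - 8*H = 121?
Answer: -21063/4 ≈ -5265.8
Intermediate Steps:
T = 216
H = -119/8 (H = 1/4 - 1/8*121 = 1/4 - 121/8 = -119/8 ≈ -14.875)
(1*T + 138)*H = (1*216 + 138)*(-119/8) = (216 + 138)*(-119/8) = 354*(-119/8) = -21063/4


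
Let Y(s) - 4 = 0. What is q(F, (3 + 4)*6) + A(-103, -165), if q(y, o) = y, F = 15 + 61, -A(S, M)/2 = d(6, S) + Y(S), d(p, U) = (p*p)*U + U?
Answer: 7690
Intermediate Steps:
Y(s) = 4 (Y(s) = 4 + 0 = 4)
d(p, U) = U + U*p**2 (d(p, U) = p**2*U + U = U*p**2 + U = U + U*p**2)
A(S, M) = -8 - 74*S (A(S, M) = -2*(S*(1 + 6**2) + 4) = -2*(S*(1 + 36) + 4) = -2*(S*37 + 4) = -2*(37*S + 4) = -2*(4 + 37*S) = -8 - 74*S)
F = 76
q(F, (3 + 4)*6) + A(-103, -165) = 76 + (-8 - 74*(-103)) = 76 + (-8 + 7622) = 76 + 7614 = 7690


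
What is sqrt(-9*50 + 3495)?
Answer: sqrt(3045) ≈ 55.182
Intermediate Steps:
sqrt(-9*50 + 3495) = sqrt(-450 + 3495) = sqrt(3045)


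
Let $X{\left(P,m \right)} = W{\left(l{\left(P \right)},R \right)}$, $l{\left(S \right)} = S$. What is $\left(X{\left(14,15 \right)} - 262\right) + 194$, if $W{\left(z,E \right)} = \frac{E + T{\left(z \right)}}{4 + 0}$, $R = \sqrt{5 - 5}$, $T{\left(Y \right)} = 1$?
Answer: $- \frac{271}{4} \approx -67.75$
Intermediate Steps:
$R = 0$ ($R = \sqrt{0} = 0$)
$W{\left(z,E \right)} = \frac{1}{4} + \frac{E}{4}$ ($W{\left(z,E \right)} = \frac{E + 1}{4 + 0} = \frac{1 + E}{4} = \left(1 + E\right) \frac{1}{4} = \frac{1}{4} + \frac{E}{4}$)
$X{\left(P,m \right)} = \frac{1}{4}$ ($X{\left(P,m \right)} = \frac{1}{4} + \frac{1}{4} \cdot 0 = \frac{1}{4} + 0 = \frac{1}{4}$)
$\left(X{\left(14,15 \right)} - 262\right) + 194 = \left(\frac{1}{4} - 262\right) + 194 = - \frac{1047}{4} + 194 = - \frac{271}{4}$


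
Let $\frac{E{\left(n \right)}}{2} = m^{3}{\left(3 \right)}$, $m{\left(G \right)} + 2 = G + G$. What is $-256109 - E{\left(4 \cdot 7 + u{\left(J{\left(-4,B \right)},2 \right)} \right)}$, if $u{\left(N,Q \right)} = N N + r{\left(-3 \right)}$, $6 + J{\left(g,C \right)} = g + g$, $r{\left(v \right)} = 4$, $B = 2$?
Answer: $-256237$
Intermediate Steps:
$m{\left(G \right)} = -2 + 2 G$ ($m{\left(G \right)} = -2 + \left(G + G\right) = -2 + 2 G$)
$J{\left(g,C \right)} = -6 + 2 g$ ($J{\left(g,C \right)} = -6 + \left(g + g\right) = -6 + 2 g$)
$u{\left(N,Q \right)} = 4 + N^{2}$ ($u{\left(N,Q \right)} = N N + 4 = N^{2} + 4 = 4 + N^{2}$)
$E{\left(n \right)} = 128$ ($E{\left(n \right)} = 2 \left(-2 + 2 \cdot 3\right)^{3} = 2 \left(-2 + 6\right)^{3} = 2 \cdot 4^{3} = 2 \cdot 64 = 128$)
$-256109 - E{\left(4 \cdot 7 + u{\left(J{\left(-4,B \right)},2 \right)} \right)} = -256109 - 128 = -256237$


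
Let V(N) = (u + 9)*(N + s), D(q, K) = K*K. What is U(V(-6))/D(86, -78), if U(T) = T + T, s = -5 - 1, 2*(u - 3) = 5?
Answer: -29/507 ≈ -0.057199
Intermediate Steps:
u = 11/2 (u = 3 + (1/2)*5 = 3 + 5/2 = 11/2 ≈ 5.5000)
D(q, K) = K**2
s = -6
V(N) = -87 + 29*N/2 (V(N) = (11/2 + 9)*(N - 6) = 29*(-6 + N)/2 = -87 + 29*N/2)
U(T) = 2*T
U(V(-6))/D(86, -78) = (2*(-87 + (29/2)*(-6)))/((-78)**2) = (2*(-87 - 87))/6084 = (2*(-174))*(1/6084) = -348*1/6084 = -29/507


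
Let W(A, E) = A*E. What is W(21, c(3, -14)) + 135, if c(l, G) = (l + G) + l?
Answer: -33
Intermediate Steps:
c(l, G) = G + 2*l (c(l, G) = (G + l) + l = G + 2*l)
W(21, c(3, -14)) + 135 = 21*(-14 + 2*3) + 135 = 21*(-14 + 6) + 135 = 21*(-8) + 135 = -168 + 135 = -33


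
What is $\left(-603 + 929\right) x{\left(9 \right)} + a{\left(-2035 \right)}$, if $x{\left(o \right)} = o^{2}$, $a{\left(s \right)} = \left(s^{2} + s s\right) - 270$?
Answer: $8308586$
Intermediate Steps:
$a{\left(s \right)} = -270 + 2 s^{2}$ ($a{\left(s \right)} = \left(s^{2} + s^{2}\right) - 270 = 2 s^{2} - 270 = -270 + 2 s^{2}$)
$\left(-603 + 929\right) x{\left(9 \right)} + a{\left(-2035 \right)} = \left(-603 + 929\right) 9^{2} - \left(270 - 2 \left(-2035\right)^{2}\right) = 326 \cdot 81 + \left(-270 + 2 \cdot 4141225\right) = 26406 + \left(-270 + 8282450\right) = 26406 + 8282180 = 8308586$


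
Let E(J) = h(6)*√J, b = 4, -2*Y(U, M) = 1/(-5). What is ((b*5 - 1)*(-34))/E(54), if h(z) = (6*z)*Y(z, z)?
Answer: -1615*√6/162 ≈ -24.419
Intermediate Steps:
Y(U, M) = ⅒ (Y(U, M) = -1/(2*(-5)) = -(-1)/(2*5) = -½*(-⅕) = ⅒)
h(z) = 3*z/5 (h(z) = (6*z)*(⅒) = 3*z/5)
E(J) = 18*√J/5 (E(J) = ((⅗)*6)*√J = 18*√J/5)
((b*5 - 1)*(-34))/E(54) = ((4*5 - 1)*(-34))/((18*√54/5)) = ((20 - 1)*(-34))/((18*(3*√6)/5)) = (19*(-34))/((54*√6/5)) = -1615*√6/162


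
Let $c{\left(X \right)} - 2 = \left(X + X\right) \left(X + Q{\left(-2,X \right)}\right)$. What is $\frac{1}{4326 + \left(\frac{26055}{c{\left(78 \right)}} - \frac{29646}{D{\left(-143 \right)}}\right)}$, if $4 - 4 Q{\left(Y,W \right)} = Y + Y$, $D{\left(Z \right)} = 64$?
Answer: $\frac{199712}{771860649} \approx 0.00025874$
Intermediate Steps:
$Q{\left(Y,W \right)} = 1 - \frac{Y}{2}$ ($Q{\left(Y,W \right)} = 1 - \frac{Y + Y}{4} = 1 - \frac{2 Y}{4} = 1 - \frac{Y}{2}$)
$c{\left(X \right)} = 2 + 2 X \left(2 + X\right)$ ($c{\left(X \right)} = 2 + \left(X + X\right) \left(X + \left(1 - -1\right)\right) = 2 + 2 X \left(X + \left(1 + 1\right)\right) = 2 + 2 X \left(X + 2\right) = 2 + 2 X \left(2 + X\right)$)
$\frac{1}{4326 + \left(\frac{26055}{c{\left(78 \right)}} - \frac{29646}{D{\left(-143 \right)}}\right)} = \frac{1}{4326 + \left(\frac{26055}{2 + 2 \cdot 78^{2} + 4 \cdot 78} - \frac{29646}{64}\right)} = \frac{1}{4326 + \left(\frac{26055}{2 + 2 \cdot 6084 + 312} - \frac{14823}{32}\right)} = \frac{1}{4326 - \left(\frac{14823}{32} - \frac{26055}{2 + 12168 + 312}\right)} = \frac{1}{4326 - \left(\frac{14823}{32} - \frac{26055}{12482}\right)} = \frac{1}{4326 + \left(26055 \cdot \frac{1}{12482} - \frac{14823}{32}\right)} = \frac{1}{4326 + \left(\frac{26055}{12482} - \frac{14823}{32}\right)} = \frac{1}{4326 - \frac{92093463}{199712}} = \frac{1}{\frac{771860649}{199712}} = \frac{199712}{771860649}$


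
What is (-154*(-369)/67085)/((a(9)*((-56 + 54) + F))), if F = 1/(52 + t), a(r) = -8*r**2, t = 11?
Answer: 22099/33542500 ≈ 0.00065884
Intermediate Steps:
F = 1/63 (F = 1/(52 + 11) = 1/63 ≈ 0.015873)
(-154*(-369)/67085)/((a(9)*((-56 + 54) + F))) = (-154*(-369)/67085)/(((-8*9**2)*((-56 + 54) + 1/63))) = (56826*(1/67085))/(((-8*81)*(-2 + 1/63))) = 56826/(67085*((-648*(-125/63)))) = 56826/(67085*(9000/7)) = (56826/67085)*(7/9000) = 22099/33542500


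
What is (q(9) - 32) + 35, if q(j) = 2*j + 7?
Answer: 28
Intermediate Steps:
q(j) = 7 + 2*j
(q(9) - 32) + 35 = ((7 + 2*9) - 32) + 35 = ((7 + 18) - 32) + 35 = (25 - 32) + 35 = -7 + 35 = 28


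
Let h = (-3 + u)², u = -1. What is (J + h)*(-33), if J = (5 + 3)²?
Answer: -2640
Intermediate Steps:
J = 64 (J = 8² = 64)
h = 16 (h = (-3 - 1)² = (-4)² = 16)
(J + h)*(-33) = (64 + 16)*(-33) = 80*(-33) = -2640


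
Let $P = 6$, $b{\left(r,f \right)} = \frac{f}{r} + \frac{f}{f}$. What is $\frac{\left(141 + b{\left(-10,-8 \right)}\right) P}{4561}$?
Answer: $\frac{4284}{22805} \approx 0.18785$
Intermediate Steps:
$b{\left(r,f \right)} = 1 + \frac{f}{r}$ ($b{\left(r,f \right)} = \frac{f}{r} + 1 = 1 + \frac{f}{r}$)
$\frac{\left(141 + b{\left(-10,-8 \right)}\right) P}{4561} = \frac{\left(141 + \frac{-8 - 10}{-10}\right) 6}{4561} = \left(141 - - \frac{9}{5}\right) 6 \cdot \frac{1}{4561} = \left(141 + \frac{9}{5}\right) 6 \cdot \frac{1}{4561} = \frac{714}{5} \cdot 6 \cdot \frac{1}{4561} = \frac{4284}{5} \cdot \frac{1}{4561} = \frac{4284}{22805}$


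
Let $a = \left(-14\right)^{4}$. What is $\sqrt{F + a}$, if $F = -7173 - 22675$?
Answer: $6 \sqrt{238} \approx 92.563$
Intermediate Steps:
$F = -29848$
$a = 38416$
$\sqrt{F + a} = \sqrt{-29848 + 38416} = \sqrt{8568} = 6 \sqrt{238}$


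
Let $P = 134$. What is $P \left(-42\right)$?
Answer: $-5628$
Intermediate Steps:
$P \left(-42\right) = 134 \left(-42\right) = -5628$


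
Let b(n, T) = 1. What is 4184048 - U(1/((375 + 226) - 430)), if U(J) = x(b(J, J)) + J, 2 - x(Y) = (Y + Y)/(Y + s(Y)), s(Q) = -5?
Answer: 1430943559/342 ≈ 4.1840e+6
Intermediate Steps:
x(Y) = 2 - 2*Y/(-5 + Y) (x(Y) = 2 - (Y + Y)/(Y - 5) = 2 - 2*Y/(-5 + Y))
U(J) = 5/2 + J (U(J) = -10/(-5 + 1) + J = -10/(-4) + J = -10*(-1/4) + J = 5/2 + J)
4184048 - U(1/((375 + 226) - 430)) = 4184048 - (5/2 + 1/((375 + 226) - 430)) = 4184048 - (5/2 + 1/(601 - 430)) = 4184048 - (5/2 + 1/171) = 4184048 - 1*857/342 = 4184048 - 857/342 = 1430943559/342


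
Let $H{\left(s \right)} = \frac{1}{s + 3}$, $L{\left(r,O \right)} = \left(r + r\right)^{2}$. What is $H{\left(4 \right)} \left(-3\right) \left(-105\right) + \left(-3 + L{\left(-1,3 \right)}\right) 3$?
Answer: $48$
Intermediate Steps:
$L{\left(r,O \right)} = 4 r^{2}$ ($L{\left(r,O \right)} = \left(2 r\right)^{2} = 4 r^{2}$)
$H{\left(s \right)} = \frac{1}{3 + s}$
$H{\left(4 \right)} \left(-3\right) \left(-105\right) + \left(-3 + L{\left(-1,3 \right)}\right) 3 = \frac{1}{3 + 4} \left(-3\right) \left(-105\right) + \left(-3 + 4 \left(-1\right)^{2}\right) 3 = \frac{1}{7} \left(-3\right) \left(-105\right) + \left(-3 + 4 \cdot 1\right) 3 = \frac{1}{7} \left(-3\right) \left(-105\right) + \left(-3 + 4\right) 3 = \left(- \frac{3}{7}\right) \left(-105\right) + 1 \cdot 3 = 45 + 3 = 48$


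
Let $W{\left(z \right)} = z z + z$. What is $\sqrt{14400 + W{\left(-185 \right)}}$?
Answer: $2 \sqrt{12110} \approx 220.09$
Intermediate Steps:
$W{\left(z \right)} = z + z^{2}$ ($W{\left(z \right)} = z^{2} + z = z + z^{2}$)
$\sqrt{14400 + W{\left(-185 \right)}} = \sqrt{14400 - 185 \left(1 - 185\right)} = \sqrt{14400 - -34040} = \sqrt{14400 + 34040} = \sqrt{48440} = 2 \sqrt{12110}$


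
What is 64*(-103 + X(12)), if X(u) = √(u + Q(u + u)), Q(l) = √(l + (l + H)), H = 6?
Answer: -6592 + 64*√(12 + 3*√6) ≈ -6310.5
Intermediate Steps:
Q(l) = √(6 + 2*l) (Q(l) = √(l + (l + 6)) = √(l + (6 + l)) = √(6 + 2*l))
X(u) = √(u + √(6 + 4*u)) (X(u) = √(u + √(6 + 2*(u + u))) = √(u + √(6 + 2*(2*u))) = √(u + √(6 + 4*u)))
64*(-103 + X(12)) = 64*(-103 + √(12 + √2*√(3 + 2*12))) = 64*(-103 + √(12 + √2*√(3 + 24))) = 64*(-103 + √(12 + √2*√27)) = 64*(-103 + √(12 + √2*(3*√3))) = 64*(-103 + √(12 + 3*√6)) = -6592 + 64*√(12 + 3*√6)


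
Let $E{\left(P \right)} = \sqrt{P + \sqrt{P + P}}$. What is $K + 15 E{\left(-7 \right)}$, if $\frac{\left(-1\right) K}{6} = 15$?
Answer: $-90 + 15 \sqrt{-7 + i \sqrt{14}} \approx -79.732 + 40.993 i$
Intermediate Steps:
$K = -90$ ($K = \left(-6\right) 15 = -90$)
$E{\left(P \right)} = \sqrt{P + \sqrt{2} \sqrt{P}}$ ($E{\left(P \right)} = \sqrt{P + \sqrt{2 P}} = \sqrt{P + \sqrt{2} \sqrt{P}}$)
$K + 15 E{\left(-7 \right)} = -90 + 15 \sqrt{-7 + \sqrt{2} \sqrt{-7}} = -90 + 15 \sqrt{-7 + \sqrt{2} i \sqrt{7}} = -90 + 15 \sqrt{-7 + i \sqrt{14}}$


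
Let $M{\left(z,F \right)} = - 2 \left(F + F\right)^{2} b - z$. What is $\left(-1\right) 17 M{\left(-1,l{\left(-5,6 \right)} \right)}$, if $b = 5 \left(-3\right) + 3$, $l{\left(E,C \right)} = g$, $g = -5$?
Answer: $-40817$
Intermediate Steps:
$l{\left(E,C \right)} = -5$
$b = -12$ ($b = -15 + 3 = -12$)
$M{\left(z,F \right)} = - z + 96 F^{2}$ ($M{\left(z,F \right)} = - 2 \left(F + F\right)^{2} \left(-12\right) - z = - 2 \left(2 F\right)^{2} \left(-12\right) - z = - 2 \cdot 4 F^{2} \left(-12\right) - z = - 8 F^{2} \left(-12\right) - z = 96 F^{2} - z = - z + 96 F^{2}$)
$\left(-1\right) 17 M{\left(-1,l{\left(-5,6 \right)} \right)} = \left(-1\right) 17 \left(\left(-1\right) \left(-1\right) + 96 \left(-5\right)^{2}\right) = - 17 \left(1 + 96 \cdot 25\right) = - 17 \left(1 + 2400\right) = \left(-17\right) 2401 = -40817$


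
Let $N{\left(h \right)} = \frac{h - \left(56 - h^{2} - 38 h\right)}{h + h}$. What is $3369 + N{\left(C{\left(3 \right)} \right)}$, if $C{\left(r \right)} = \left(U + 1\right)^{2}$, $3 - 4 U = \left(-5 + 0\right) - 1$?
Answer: $\frac{18339233}{5408} \approx 3391.1$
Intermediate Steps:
$U = \frac{9}{4}$ ($U = \frac{3}{4} - \frac{\left(-5 + 0\right) - 1}{4} = \frac{3}{4} - \frac{-5 - 1}{4} = \frac{3}{4} - - \frac{3}{2} = \frac{3}{4} + \frac{3}{2} = \frac{9}{4} \approx 2.25$)
$C{\left(r \right)} = \frac{169}{16}$ ($C{\left(r \right)} = \left(\frac{9}{4} + 1\right)^{2} = \left(\frac{13}{4}\right)^{2} = \frac{169}{16}$)
$N{\left(h \right)} = \frac{-56 + h^{2} + 39 h}{2 h}$ ($N{\left(h \right)} = \frac{h + \left(-56 + h^{2} + 38 h\right)}{2 h} = \left(-56 + h^{2} + 39 h\right) \frac{1}{2 h} = \frac{-56 + h^{2} + 39 h}{2 h}$)
$3369 + N{\left(C{\left(3 \right)} \right)} = 3369 + \frac{-56 + \frac{169 \left(39 + \frac{169}{16}\right)}{16}}{2 \cdot \frac{169}{16}} = 3369 + \frac{1}{2} \cdot \frac{16}{169} \left(-56 + \frac{169}{16} \cdot \frac{793}{16}\right) = 3369 + \frac{1}{2} \cdot \frac{16}{169} \left(-56 + \frac{134017}{256}\right) = 3369 + \frac{1}{2} \cdot \frac{16}{169} \cdot \frac{119681}{256} = 3369 + \frac{119681}{5408} = \frac{18339233}{5408}$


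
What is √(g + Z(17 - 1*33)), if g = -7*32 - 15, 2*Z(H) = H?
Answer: I*√247 ≈ 15.716*I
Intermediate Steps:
Z(H) = H/2
g = -239 (g = -224 - 15 = -239)
√(g + Z(17 - 1*33)) = √(-239 + (17 - 1*33)/2) = √(-239 + (17 - 33)/2) = √(-239 + (½)*(-16)) = √(-239 - 8) = √(-247) = I*√247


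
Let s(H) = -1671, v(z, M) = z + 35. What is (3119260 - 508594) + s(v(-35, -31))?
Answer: 2608995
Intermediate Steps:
v(z, M) = 35 + z
(3119260 - 508594) + s(v(-35, -31)) = (3119260 - 508594) - 1671 = 2610666 - 1671 = 2608995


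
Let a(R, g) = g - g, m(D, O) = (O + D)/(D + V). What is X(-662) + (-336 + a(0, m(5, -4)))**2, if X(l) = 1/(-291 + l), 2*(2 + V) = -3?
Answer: 107589887/953 ≈ 1.1290e+5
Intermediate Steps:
V = -7/2 (V = -2 + (1/2)*(-3) = -2 - 3/2 = -7/2 ≈ -3.5000)
m(D, O) = (D + O)/(-7/2 + D) (m(D, O) = (O + D)/(D - 7/2) = (D + O)/(-7/2 + D))
a(R, g) = 0
X(-662) + (-336 + a(0, m(5, -4)))**2 = 1/(-291 - 662) + (-336 + 0)**2 = 1/(-953) + (-336)**2 = -1/953 + 112896 = 107589887/953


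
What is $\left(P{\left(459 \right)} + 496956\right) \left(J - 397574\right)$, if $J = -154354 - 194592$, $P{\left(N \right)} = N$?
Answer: $-371330245800$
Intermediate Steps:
$J = -348946$
$\left(P{\left(459 \right)} + 496956\right) \left(J - 397574\right) = \left(459 + 496956\right) \left(-348946 - 397574\right) = 497415 \left(-746520\right) = -371330245800$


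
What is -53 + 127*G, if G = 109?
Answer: 13790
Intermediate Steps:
-53 + 127*G = -53 + 127*109 = -53 + 13843 = 13790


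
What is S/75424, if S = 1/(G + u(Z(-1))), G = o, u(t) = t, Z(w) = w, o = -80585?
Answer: -1/6078118464 ≈ -1.6452e-10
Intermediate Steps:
G = -80585
S = -1/80586 (S = 1/(-80585 - 1) = 1/(-80586) = -1/80586 ≈ -1.2409e-5)
S/75424 = -1/80586/75424 = -1/80586*1/75424 = -1/6078118464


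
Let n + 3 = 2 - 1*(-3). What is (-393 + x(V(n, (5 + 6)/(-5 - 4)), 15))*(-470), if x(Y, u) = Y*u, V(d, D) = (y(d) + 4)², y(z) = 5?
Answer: -386340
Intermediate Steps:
n = 2 (n = -3 + (2 - 1*(-3)) = -3 + (2 + 3) = -3 + 5 = 2)
V(d, D) = 81 (V(d, D) = (5 + 4)² = 9² = 81)
(-393 + x(V(n, (5 + 6)/(-5 - 4)), 15))*(-470) = (-393 + 81*15)*(-470) = (-393 + 1215)*(-470) = 822*(-470) = -386340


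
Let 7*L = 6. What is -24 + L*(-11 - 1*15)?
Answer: -324/7 ≈ -46.286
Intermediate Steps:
L = 6/7 (L = (⅐)*6 = 6/7 ≈ 0.85714)
-24 + L*(-11 - 1*15) = -24 + 6*(-11 - 1*15)/7 = -24 + 6*(-11 - 15)/7 = -24 + (6/7)*(-26) = -24 - 156/7 = -324/7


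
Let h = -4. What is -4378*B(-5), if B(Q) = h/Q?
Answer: -17512/5 ≈ -3502.4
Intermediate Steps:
B(Q) = -4/Q
-4378*B(-5) = -(-17512)/(-5) = -(-17512)*(-1)/5 = -4378*⅘ = -17512/5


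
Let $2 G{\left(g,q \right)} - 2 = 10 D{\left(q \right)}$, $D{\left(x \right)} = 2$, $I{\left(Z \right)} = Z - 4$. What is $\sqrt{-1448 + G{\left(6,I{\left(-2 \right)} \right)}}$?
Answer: $i \sqrt{1437} \approx 37.908 i$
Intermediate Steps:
$I{\left(Z \right)} = -4 + Z$
$G{\left(g,q \right)} = 11$ ($G{\left(g,q \right)} = 1 + \frac{10 \cdot 2}{2} = 1 + \frac{1}{2} \cdot 20 = 1 + 10 = 11$)
$\sqrt{-1448 + G{\left(6,I{\left(-2 \right)} \right)}} = \sqrt{-1448 + 11} = \sqrt{-1437} = i \sqrt{1437}$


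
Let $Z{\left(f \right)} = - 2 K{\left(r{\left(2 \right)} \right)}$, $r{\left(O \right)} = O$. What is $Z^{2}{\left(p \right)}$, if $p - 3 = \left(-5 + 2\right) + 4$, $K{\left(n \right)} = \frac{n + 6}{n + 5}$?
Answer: $\frac{256}{49} \approx 5.2245$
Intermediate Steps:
$K{\left(n \right)} = \frac{6 + n}{5 + n}$
$p = 4$ ($p = 3 + \left(\left(-5 + 2\right) + 4\right) = 3 + \left(-3 + 4\right) = 3 + 1 = 4$)
$Z{\left(f \right)} = - \frac{16}{7}$ ($Z{\left(f \right)} = - 2 \frac{6 + 2}{5 + 2} = - 2 \cdot \frac{1}{7} \cdot 8 = \left(-2\right) \frac{8}{7} = - \frac{16}{7}$)
$Z^{2}{\left(p \right)} = \left(- \frac{16}{7}\right)^{2} = \frac{256}{49}$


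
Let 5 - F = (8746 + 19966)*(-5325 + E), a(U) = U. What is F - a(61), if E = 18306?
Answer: -372710528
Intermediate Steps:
F = -372710467 (F = 5 - (8746 + 19966)*(-5325 + 18306) = 5 - 28712*12981 = 5 - 1*372710472 = 5 - 372710472 = -372710467)
F - a(61) = -372710467 - 1*61 = -372710467 - 61 = -372710528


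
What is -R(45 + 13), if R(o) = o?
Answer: -58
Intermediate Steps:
-R(45 + 13) = -(45 + 13) = -1*58 = -58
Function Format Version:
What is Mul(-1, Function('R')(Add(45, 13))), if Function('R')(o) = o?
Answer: -58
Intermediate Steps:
Mul(-1, Function('R')(Add(45, 13))) = Mul(-1, Add(45, 13)) = Mul(-1, 58) = -58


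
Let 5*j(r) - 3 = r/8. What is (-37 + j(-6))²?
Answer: 534361/400 ≈ 1335.9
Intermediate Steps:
j(r) = ⅗ + r/40 (j(r) = ⅗ + (r/8)/5 = ⅗ + r/40)
(-37 + j(-6))² = (-37 + (⅗ + (1/40)*(-6)))² = (-37 + (⅗ - 3/20))² = (-37 + 9/20)² = (-731/20)² = 534361/400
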